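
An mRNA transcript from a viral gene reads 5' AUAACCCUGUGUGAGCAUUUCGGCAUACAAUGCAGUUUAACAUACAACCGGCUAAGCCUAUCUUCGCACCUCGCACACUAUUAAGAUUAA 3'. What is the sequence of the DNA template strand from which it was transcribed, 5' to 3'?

5'-TTAATCTTAATAGTGTGCGAGGTGCGAAGATAGGCTTAGCCGGTTGTATGTTAAACTGCATTGTATGCCGAAATGCTCACACAGGGTTAT-3'

Replace U with T to get the coding DNA strand: ATAACCCTGTGTGAGCATTTCGGCATACAATGCAGTTTAACATACAACCGGCTAAGCCTATCTTCGCACCTCGCACACTATTAAGATTAA. The template strand is its reverse complement (complement TATTGGGACACACTCGTAAAGCCGTATGTTACGTCAAATTGTATGTTGGCCGATTCGGATAGAAGCGTGGAGCGTGTGATAATTCTAATT, then reverse).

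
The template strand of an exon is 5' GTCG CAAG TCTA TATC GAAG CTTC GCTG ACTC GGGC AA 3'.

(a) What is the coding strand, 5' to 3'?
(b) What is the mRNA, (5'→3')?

(a) 5'-TTGCCCGAGTCAGCGAAGCTTCGATATAGACTTGCGAC-3'
(b) 5'-UUGCCCGAGUCAGCGAAGCUUCGAUAUAGACUUGCGAC-3'

(a) The coding strand is the reverse complement of the template: complement CAGCGTTCAGATATAGCTTCGAAGCGACTGAGCCCGTT, then reverse.
(b) mRNA has the coding-strand sequence with T→U.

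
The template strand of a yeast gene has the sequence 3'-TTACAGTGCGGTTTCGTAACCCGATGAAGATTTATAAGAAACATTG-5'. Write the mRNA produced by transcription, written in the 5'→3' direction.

Reading the template 3'→5' as shown, RNA polymerase pairs each base (A→U, T→A, G↔C) to build mRNA 5'→3' directly.

5'-AAUGUCACGCCAAAGCAUUGGGCUACUUCUAAAUAUUCUUUGUAAC-3'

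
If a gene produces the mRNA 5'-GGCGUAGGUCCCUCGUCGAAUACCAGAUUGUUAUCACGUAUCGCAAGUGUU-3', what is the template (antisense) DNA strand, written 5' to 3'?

Replace U with T to get the coding DNA strand: GGCGTAGGTCCCTCGTCGAATACCAGATTGTTATCACGTATCGCAAGTGTT. The template strand is its reverse complement (complement CCGCATCCAGGGAGCAGCTTATGGTCTAACAATAGTGCATAGCGTTCACAA, then reverse).

5′-AACACTTGCGATACGTGATAACAATCTGGTATTCGACGAGGGACCTACGCC-3′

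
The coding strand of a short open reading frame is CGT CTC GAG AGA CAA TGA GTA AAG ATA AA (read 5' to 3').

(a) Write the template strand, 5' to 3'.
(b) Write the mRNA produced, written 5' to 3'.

(a) 5'-TTTATCTTTACTCATTGTCTCTCGAGACG-3'
(b) 5'-CGUCUCGAGAGACAAUGAGUAAAGAUAAA-3'

(a) The template strand is the reverse complement of the coding strand: complement GCAGAGCTCTCTGTTACTCATTTCTATTT, then reverse.
(b) mRNA matches the coding strand with T→U.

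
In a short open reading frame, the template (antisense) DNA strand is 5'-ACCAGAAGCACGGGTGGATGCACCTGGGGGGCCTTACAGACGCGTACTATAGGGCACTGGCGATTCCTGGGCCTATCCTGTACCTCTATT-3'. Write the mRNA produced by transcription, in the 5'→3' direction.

5'-AAUAGAGGUACAGGAUAGGCCCAGGAAUCGCCAGUGCCCUAUAGUACGCGUCUGUAAGGCCCCCCAGGUGCAUCCACCCGUGCUUCUGGU-3'

The mRNA has the sequence of the coding strand (reverse complement of the template) with T→U. Reverse complement of ACCAGAAGCACGGGTGGATGCACCTGGGGGGCCTTACAGACGCGTACTATAGGGCACTGGCGATTCCTGGGCCTATCCTGTACCTCTATT is AATAGAGGTACAGGATAGGCCCAGGAATCGCCAGTGCCCTATAGTACGCGTCTGTAAGGCCCCCCAGGTGCATCCACCCGTGCTTCTGGT; then T→U.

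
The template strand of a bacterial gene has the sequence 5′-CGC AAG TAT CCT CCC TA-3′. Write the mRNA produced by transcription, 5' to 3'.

5′-UAGGGAGGAUACUUGCG-3′

The mRNA has the sequence of the coding strand (reverse complement of the template) with T→U. Reverse complement of CGCAAGTATCCTCCCTA is TAGGGAGGATACTTGCG; then T→U.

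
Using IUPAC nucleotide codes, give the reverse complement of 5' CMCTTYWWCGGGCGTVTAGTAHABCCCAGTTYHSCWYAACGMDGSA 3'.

Standard pairs A↔T, G↔C; ambiguity codes pair Y↔R, M↔K, W↔W, S↔S, B↔V, D↔H. Complement (GKGAARWWGCCCGCABATCATDTVGGGTCAARDSGWRTTGCKHCST), then reverse for 5'→3'.

5'-TSCHKCGTTRWGSDRAACTGGGVTDTACTABACGCCCGWWRAAGKG-3'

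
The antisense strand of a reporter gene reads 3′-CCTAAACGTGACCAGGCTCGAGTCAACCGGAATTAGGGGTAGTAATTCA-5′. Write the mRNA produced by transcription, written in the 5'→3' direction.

5'-GGAUUUGCACUGGUCCGAGCUCAGUUGGCCUUAAUCCCCAUCAUUAAGU-3'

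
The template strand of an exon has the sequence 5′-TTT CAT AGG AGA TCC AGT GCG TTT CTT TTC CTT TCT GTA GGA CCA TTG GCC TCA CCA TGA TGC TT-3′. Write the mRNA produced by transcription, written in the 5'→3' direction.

5'-AAGCAUCAUGGUGAGGCCAAUGGUCCUACAGAAAGGAAAAGAAACGCACUGGAUCUCCUAUGAAA-3'

RNA polymerase reads the template 3'→5' and synthesizes mRNA 5'→3' by base-pairing (A→U, T→A, G↔C). The complement of the template is AAAGTATCCTCTAGGTCACGCAAAGAAAAGGAAAGACATCCTGGTAACCGGAGTGGTACTACGAA; antiparallel, so 5'→3' the coding strand is AAGCATCATGGTGAGGCCAATGGTCCTACAGAAAGGAAAAGAAACGCACTGGATCTCCTATGAAA. Replace T with U for the mRNA.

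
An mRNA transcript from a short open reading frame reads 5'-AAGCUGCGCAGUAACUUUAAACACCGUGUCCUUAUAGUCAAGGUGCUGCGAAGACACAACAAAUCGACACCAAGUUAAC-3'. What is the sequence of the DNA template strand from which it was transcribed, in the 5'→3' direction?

Replace U with T to get the coding DNA strand: AAGCTGCGCAGTAACTTTAAACACCGTGTCCTTATAGTCAAGGTGCTGCGAAGACACAACAAATCGACACCAAGTTAAC. The template strand is its reverse complement (complement TTCGACGCGTCATTGAAATTTGTGGCACAGGAATATCAGTTCCACGACGCTTCTGTGTTGTTTAGCTGTGGTTCAATTG, then reverse).

5'-GTTAACTTGGTGTCGATTTGTTGTGTCTTCGCAGCACCTTGACTATAAGGACACGGTGTTTAAAGTTACTGCGCAGCTT-3'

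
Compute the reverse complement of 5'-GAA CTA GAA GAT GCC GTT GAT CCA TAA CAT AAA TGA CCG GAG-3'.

5′-CTCCGGTCATTTATGTTATGGATCAACGGCATCTTCTAGTTC-3′

Complement each base (A↔T, G↔C): CTTGATCTTCTACGGCAACTAGGTATTGTATTTACTGGCCTC. Then reverse.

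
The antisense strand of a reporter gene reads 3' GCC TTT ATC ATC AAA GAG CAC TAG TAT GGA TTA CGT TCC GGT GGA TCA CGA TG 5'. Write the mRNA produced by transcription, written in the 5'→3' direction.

5'-CGGAAAUAGUAGUUUCUCGUGAUCAUACCUAAUGCAAGGCCACCUAGUGCUAC-3'

Reading the template 3'→5' as shown, RNA polymerase pairs each base (A→U, T→A, G↔C) to build mRNA 5'→3' directly.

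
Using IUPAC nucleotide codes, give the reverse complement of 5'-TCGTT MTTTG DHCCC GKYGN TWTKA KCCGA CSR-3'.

Standard pairs A↔T, G↔C; ambiguity codes pair R↔Y, M↔K, W↔W, S↔S, D↔H, N↔N. Complement (AGCAAKAAACHDGGGCMRCNAWAMTMGGCTGSY), then reverse for 5'→3'.

5′-YSGTCGGMTMAWANCRMCGGGDHCAAAKAACGA-3′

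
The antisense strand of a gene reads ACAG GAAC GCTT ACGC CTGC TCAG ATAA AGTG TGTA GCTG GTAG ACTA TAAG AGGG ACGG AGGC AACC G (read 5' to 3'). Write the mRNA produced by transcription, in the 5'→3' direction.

5'-CGGUUGCCUCCGUCCCUCUUAUAGUCUACCAGCUACACACUUUAUCUGAGCAGGCGUAAGCGUUCCUGU-3'

The mRNA has the sequence of the coding strand (reverse complement of the template) with T→U. Reverse complement of ACAGGAACGCTTACGCCTGCTCAGATAAAGTGTGTAGCTGGTAGACTATAAGAGGGACGGAGGCAACCG is CGGTTGCCTCCGTCCCTCTTATAGTCTACCAGCTACACACTTTATCTGAGCAGGCGTAAGCGTTCCTGT; then T→U.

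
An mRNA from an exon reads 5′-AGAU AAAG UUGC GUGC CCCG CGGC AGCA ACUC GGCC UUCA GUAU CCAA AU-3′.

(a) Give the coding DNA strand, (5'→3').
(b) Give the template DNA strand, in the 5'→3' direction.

(a) The coding strand matches the mRNA with U→T.
(b) The template strand is the reverse complement of the coding strand.

(a) 5'-AGATAAAGTTGCGTGCCCCGCGGCAGCAACTCGGCCTTCAGTATCCAAAT-3'
(b) 5'-ATTTGGATACTGAAGGCCGAGTTGCTGCCGCGGGGCACGCAACTTTATCT-3'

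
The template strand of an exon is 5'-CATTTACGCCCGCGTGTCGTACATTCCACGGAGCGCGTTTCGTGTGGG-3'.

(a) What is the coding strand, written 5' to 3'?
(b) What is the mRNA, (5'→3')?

(a) 5'-CCCACACGAAACGCGCTCCGTGGAATGTACGACACGCGGGCGTAAATG-3'
(b) 5'-CCCACACGAAACGCGCUCCGUGGAAUGUACGACACGCGGGCGUAAAUG-3'

(a) The coding strand is the reverse complement of the template: complement GTAAATGCGGGCGCACAGCATGTAAGGTGCCTCGCGCAAAGCACACCC, then reverse.
(b) mRNA has the coding-strand sequence with T→U.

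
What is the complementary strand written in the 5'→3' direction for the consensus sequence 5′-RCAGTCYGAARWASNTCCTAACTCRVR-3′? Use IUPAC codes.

Standard pairs A↔T, G↔C; ambiguity codes pair R↔Y, W↔W, S↔S, V↔B, N↔N. Complement (YGTCAGRCTTYWTSNAGGATTGAGYBY), then reverse for 5'→3'.

5′-YBYGAGTTAGGANSTWYTTCRGACTGY-3′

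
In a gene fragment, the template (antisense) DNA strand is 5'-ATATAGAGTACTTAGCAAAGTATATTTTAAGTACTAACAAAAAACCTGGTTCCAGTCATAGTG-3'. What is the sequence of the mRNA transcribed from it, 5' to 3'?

5'-CACUAUGACUGGAACCAGGUUUUUUGUUAGUACUUAAAAUAUACUUUGCUAAGUACUCUAUAU-3'

RNA polymerase reads the template 3'→5' and synthesizes mRNA 5'→3' by base-pairing (A→U, T→A, G↔C). The complement of the template is TATATCTCATGAATCGTTTCATATAAAATTCATGATTGTTTTTTGGACCAAGGTCAGTATCAC; antiparallel, so 5'→3' the coding strand is CACTATGACTGGAACCAGGTTTTTTGTTAGTACTTAAAATATACTTTGCTAAGTACTCTATAT. Replace T with U for the mRNA.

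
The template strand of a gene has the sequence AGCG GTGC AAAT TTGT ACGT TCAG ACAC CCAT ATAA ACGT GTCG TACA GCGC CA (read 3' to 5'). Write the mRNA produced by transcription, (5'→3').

5'-UCGCCACGUUUAAACAUGCAAGUCUGUGGGUAUAUUUGCACAGCAUGUCGCGGU-3'

Reading the template 3'→5' as shown, RNA polymerase pairs each base (A→U, T→A, G↔C) to build mRNA 5'→3' directly.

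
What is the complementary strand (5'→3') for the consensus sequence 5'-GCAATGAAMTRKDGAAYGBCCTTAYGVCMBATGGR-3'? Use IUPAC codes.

5'-YCCATVKGBCRTAAGGVCRTTCHMYAKTTCATTGC-3'

Standard pairs A↔T, G↔C; ambiguity codes pair R↔Y, M↔K, B↔V, D↔H. Complement (CGTTACTTKAYMHCTTRCVGGAATRCBGKVTACCY), then reverse for 5'→3'.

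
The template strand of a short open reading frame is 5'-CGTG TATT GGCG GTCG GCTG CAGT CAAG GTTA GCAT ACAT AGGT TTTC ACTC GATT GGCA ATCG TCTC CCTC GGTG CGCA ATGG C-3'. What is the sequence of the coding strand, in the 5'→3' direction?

5'-GCCATTGCGCACCGAGGGAGACGATTGCCAATCGAGTGAAAACCTATGTATGCTAACCTTGACTGCAGCCGACCGCCAATACACG-3'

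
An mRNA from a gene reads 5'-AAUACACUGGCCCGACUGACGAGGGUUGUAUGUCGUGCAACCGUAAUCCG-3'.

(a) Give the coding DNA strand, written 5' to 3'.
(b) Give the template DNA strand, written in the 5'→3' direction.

(a) The coding strand matches the mRNA with U→T.
(b) The template strand is the reverse complement of the coding strand.

(a) 5'-AATACACTGGCCCGACTGACGAGGGTTGTATGTCGTGCAACCGTAATCCG-3'
(b) 5'-CGGATTACGGTTGCACGACATACAACCCTCGTCAGTCGGGCCAGTGTATT-3'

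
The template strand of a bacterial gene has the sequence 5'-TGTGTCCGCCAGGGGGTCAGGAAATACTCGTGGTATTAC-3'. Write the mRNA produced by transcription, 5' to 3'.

5'-GUAAUACCACGAGUAUUUCCUGACCCCCUGGCGGACACA-3'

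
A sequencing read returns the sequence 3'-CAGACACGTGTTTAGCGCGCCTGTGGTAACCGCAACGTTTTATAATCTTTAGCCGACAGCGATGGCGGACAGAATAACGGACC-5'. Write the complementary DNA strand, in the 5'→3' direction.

5'-GTCTGTGCACAAATCGCGCGGACACCATTGGCGTTGCAAAATATTAGAAATCGGCTGTCGCTACCGCCTGTCTTATTGCCTGG-3'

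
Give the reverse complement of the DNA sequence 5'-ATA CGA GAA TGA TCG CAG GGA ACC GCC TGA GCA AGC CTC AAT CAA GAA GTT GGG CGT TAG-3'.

Complement each base (A↔T, G↔C): TATGCTCTTACTAGCGTCCCTTGGCGGACTCGTTCGGAGTTAGTTCTTCAACCCGCAATC. Then reverse.

5′-CTAACGCCCAACTTCTTGATTGAGGCTTGCTCAGGCGGTTCCCTGCGATCATTCTCGTAT-3′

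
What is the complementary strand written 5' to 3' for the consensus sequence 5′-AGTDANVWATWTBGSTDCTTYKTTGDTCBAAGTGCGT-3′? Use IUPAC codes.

5'-ACGCACTTVGAHCAAMRAAGHASCVAWATWBNTHACT-3'

Standard pairs A↔T, G↔C; ambiguity codes pair Y↔R, K↔M, W↔W, S↔S, B↔V, D↔H, N↔N. Complement (TCAHTNBWTAWAVCSAHGAARMAACHAGVTTCACGCA), then reverse for 5'→3'.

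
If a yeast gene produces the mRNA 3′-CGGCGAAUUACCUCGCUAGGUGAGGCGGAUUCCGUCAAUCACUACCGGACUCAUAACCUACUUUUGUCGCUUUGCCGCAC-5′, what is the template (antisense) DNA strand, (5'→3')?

5'-GCCGCTTAATGGAGCGATCCACTCCGCCTAAGGCAGTTAGTGATGGCCTGAGTATTGGATGAAAACAGCGAAACGGCGTG-3'

Written 5'→3' the mRNA is CACGCCGUUUCGCUGUUUUCAUCCAAUACUCAGGCCAUCACUAACUGCCUUAGGCGGAGUGGAUCGCUCCAUUAAGCGGC, so the coding DNA strand is CACGCCGTTTCGCTGTTTTCATCCAATACTCAGGCCATCACTAACTGCCTTAGGCGGAGTGGATCGCTCCATTAAGCGGC. The template is its reverse complement.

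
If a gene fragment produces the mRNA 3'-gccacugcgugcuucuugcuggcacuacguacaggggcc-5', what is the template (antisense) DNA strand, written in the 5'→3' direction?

5'-CGGTGACGCACGAAGAACGACCGTGATGCATGTCCCCGG-3'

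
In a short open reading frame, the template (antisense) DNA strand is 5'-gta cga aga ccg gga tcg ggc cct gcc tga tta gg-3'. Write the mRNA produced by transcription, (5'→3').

5'-CCUAAUCAGGCAGGGCCCGAUCCCGGUCUUCGUAC-3'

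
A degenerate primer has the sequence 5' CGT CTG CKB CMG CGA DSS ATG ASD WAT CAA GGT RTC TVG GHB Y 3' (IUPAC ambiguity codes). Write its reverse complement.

5'-RVDCCBAGAYACCTTGATWHSTCATSSHTCGCKGVMGCAGACG-3'

Standard pairs A↔T, G↔C; ambiguity codes pair R↔Y, M↔K, W↔W, S↔S, B↔V, D↔H. Complement (GCAGACGMVGKCGCTHSSTACTSHWTAGTTCCAYAGABCCDVR), then reverse for 5'→3'.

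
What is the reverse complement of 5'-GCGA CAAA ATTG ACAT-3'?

Complement each base (A↔T, G↔C): CGCTGTTTTAACTGTA. Then reverse.

5′-ATGTCAATTTTGTCGC-3′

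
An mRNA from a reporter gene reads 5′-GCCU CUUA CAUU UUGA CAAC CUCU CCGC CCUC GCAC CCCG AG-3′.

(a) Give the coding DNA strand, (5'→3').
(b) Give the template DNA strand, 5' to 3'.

(a) 5′-GCCTCTTACATTTTGACAACCTCTCCGCCCTCGCACCCCGAG-3′
(b) 5'-CTCGGGGTGCGAGGGCGGAGAGGTTGTCAAAATGTAAGAGGC-3'

(a) The coding strand matches the mRNA with U→T.
(b) The template strand is the reverse complement of the coding strand.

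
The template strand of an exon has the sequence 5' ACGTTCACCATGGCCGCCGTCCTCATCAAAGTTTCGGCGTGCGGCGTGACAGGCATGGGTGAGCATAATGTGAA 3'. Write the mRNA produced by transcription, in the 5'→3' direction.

RNA polymerase reads the template 3'→5' and synthesizes mRNA 5'→3' by base-pairing (A→U, T→A, G↔C). The complement of the template is TGCAAGTGGTACCGGCGGCAGGAGTAGTTTCAAAGCCGCACGCCGCACTGTCCGTACCCACTCGTATTACACTT; antiparallel, so 5'→3' the coding strand is TTCACATTATGCTCACCCATGCCTGTCACGCCGCACGCCGAAACTTTGATGAGGACGGCGGCCATGGTGAACGT. Replace T with U for the mRNA.

5'-UUCACAUUAUGCUCACCCAUGCCUGUCACGCCGCACGCCGAAACUUUGAUGAGGACGGCGGCCAUGGUGAACGU-3'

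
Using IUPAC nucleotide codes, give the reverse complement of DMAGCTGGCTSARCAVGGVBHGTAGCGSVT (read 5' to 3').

5′-ABSCGCTACDVBCCBTGYTSAGCCAGCTKH-3′

Standard pairs A↔T, G↔C; ambiguity codes pair R↔Y, M↔K, S↔S, B↔V, D↔H. Complement (HKTCGACCGASTYGTBCCBVDCATCGCSBA), then reverse for 5'→3'.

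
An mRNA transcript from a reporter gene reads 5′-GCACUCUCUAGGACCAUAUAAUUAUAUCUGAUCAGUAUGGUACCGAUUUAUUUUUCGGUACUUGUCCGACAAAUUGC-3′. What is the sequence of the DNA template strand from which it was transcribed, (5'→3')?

Replace U with T to get the coding DNA strand: GCACTCTCTAGGACCATATAATTATATCTGATCAGTATGGTACCGATTTATTTTTCGGTACTTGTCCGACAAATTGC. The template strand is its reverse complement (complement CGTGAGAGATCCTGGTATATTAATATAGACTAGTCATACCATGGCTAAATAAAAAGCCATGAACAGGCTGTTTAACG, then reverse).

5'-GCAATTTGTCGGACAAGTACCGAAAAATAAATCGGTACCATACTGATCAGATATAATTATATGGTCCTAGAGAGTGC-3'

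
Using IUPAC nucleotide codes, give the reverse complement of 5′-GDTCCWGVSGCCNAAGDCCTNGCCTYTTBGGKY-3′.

Standard pairs A↔T, G↔C; ambiguity codes pair Y↔R, K↔M, W↔W, S↔S, B↔V, D↔H, N↔N. Complement (CHAGGWCBSCGGNTTCHGGANCGGARAAVCCMR), then reverse for 5'→3'.

5'-RMCCVAARAGGCNAGGHCTTNGGCSBCWGGAHC-3'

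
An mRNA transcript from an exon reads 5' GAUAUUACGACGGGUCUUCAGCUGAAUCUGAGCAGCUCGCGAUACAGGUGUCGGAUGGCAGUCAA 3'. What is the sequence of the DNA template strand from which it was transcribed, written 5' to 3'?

5′-TTGACTGCCATCCGACACCTGTATCGCGAGCTGCTCAGATTCAGCTGAAGACCCGTCGTAATATC-3′

Replace U with T to get the coding DNA strand: GATATTACGACGGGTCTTCAGCTGAATCTGAGCAGCTCGCGATACAGGTGTCGGATGGCAGTCAA. The template strand is its reverse complement (complement CTATAATGCTGCCCAGAAGTCGACTTAGACTCGTCGAGCGCTATGTCCACAGCCTACCGTCAGTT, then reverse).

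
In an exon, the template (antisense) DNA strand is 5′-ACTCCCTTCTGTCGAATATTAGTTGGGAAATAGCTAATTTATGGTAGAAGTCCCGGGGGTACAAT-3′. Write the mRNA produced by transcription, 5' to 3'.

5'-AUUGUACCCCCGGGACUUCUACCAUAAAUUAGCUAUUUCCCAACUAAUAUUCGACAGAAGGGAGU-3'

RNA polymerase reads the template 3'→5' and synthesizes mRNA 5'→3' by base-pairing (A→U, T→A, G↔C). The complement of the template is TGAGGGAAGACAGCTTATAATCAACCCTTTATCGATTAAATACCATCTTCAGGGCCCCCATGTTA; antiparallel, so 5'→3' the coding strand is ATTGTACCCCCGGGACTTCTACCATAAATTAGCTATTTCCCAACTAATATTCGACAGAAGGGAGT. Replace T with U for the mRNA.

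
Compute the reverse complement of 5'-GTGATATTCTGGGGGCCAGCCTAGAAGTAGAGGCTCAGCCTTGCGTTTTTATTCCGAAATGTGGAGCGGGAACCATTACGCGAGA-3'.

5'-TCTCGCGTAATGGTTCCCGCTCCACATTTCGGAATAAAAACGCAAGGCTGAGCCTCTACTTCTAGGCTGGCCCCCAGAATATCAC-3'

Complement each base (A↔T, G↔C): CACTATAAGACCCCCGGTCGGATCTTCATCTCCGAGTCGGAACGCAAAAATAAGGCTTTACACCTCGCCCTTGGTAATGCGCTCT. Then reverse.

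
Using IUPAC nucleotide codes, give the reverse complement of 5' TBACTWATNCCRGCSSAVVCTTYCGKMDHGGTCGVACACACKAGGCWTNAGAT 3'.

Standard pairs A↔T, G↔C; ambiguity codes pair R↔Y, M↔K, W↔W, S↔S, B↔V, D↔H, N↔N. Complement (AVTGAWTANGGYCGSSTBBGAARGCMKHDCCAGCBTGTGTGMTCCGWANTCTA), then reverse for 5'→3'.

5'-ATCTNAWGCCTMGTGTGTBCGACCDHKMCGRAAGBBTSSGCYGGNATWAGTVA-3'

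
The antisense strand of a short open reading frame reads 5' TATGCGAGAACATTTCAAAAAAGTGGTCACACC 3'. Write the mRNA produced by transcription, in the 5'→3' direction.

5′-GGUGUGACCACUUUUUUGAAAUGUUCUCGCAUA-3′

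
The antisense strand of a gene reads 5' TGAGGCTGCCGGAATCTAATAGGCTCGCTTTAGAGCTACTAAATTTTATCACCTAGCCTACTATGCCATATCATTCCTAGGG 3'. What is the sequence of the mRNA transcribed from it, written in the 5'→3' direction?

5'-CCCUAGGAAUGAUAUGGCAUAGUAGGCUAGGUGAUAAAAUUUAGUAGCUCUAAAGCGAGCCUAUUAGAUUCCGGCAGCCUCA-3'

The mRNA has the sequence of the coding strand (reverse complement of the template) with T→U. Reverse complement of TGAGGCTGCCGGAATCTAATAGGCTCGCTTTAGAGCTACTAAATTTTATCACCTAGCCTACTATGCCATATCATTCCTAGGG is CCCTAGGAATGATATGGCATAGTAGGCTAGGTGATAAAATTTAGTAGCTCTAAAGCGAGCCTATTAGATTCCGGCAGCCTCA; then T→U.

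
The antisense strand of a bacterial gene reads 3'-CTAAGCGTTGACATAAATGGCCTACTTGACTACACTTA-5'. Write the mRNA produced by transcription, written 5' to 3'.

Reading the template 3'→5' as shown, RNA polymerase pairs each base (A→U, T→A, G↔C) to build mRNA 5'→3' directly.

5′-GAUUCGCAACUGUAUUUACCGGAUGAACUGAUGUGAAU-3′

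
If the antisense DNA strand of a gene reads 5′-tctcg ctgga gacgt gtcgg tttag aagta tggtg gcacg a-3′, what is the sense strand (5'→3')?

5'-TCGTGCCACCATACTTCTAAACCGACACGTCTCCAGCGAGA-3'

The coding strand is complementary and antiparallel to the template: take the complement (A↔T, G↔C) and reverse.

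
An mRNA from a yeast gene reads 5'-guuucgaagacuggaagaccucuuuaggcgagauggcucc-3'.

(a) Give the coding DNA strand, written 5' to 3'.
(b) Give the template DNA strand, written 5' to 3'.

(a) 5'-GTTTCGAAGACTGGAAGACCTCTTTAGGCGAGATGGCTCC-3'
(b) 5′-GGAGCCATCTCGCCTAAAGAGGTCTTCCAGTCTTCGAAAC-3′

(a) The coding strand matches the mRNA with U→T.
(b) The template strand is the reverse complement of the coding strand.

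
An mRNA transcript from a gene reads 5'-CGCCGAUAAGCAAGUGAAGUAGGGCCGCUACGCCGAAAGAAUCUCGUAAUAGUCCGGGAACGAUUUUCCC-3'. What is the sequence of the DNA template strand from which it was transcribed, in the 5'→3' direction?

5'-GGGAAAATCGTTCCCGGACTATTACGAGATTCTTTCGGCGTAGCGGCCCTACTTCACTTGCTTATCGGCG-3'

Replace U with T to get the coding DNA strand: CGCCGATAAGCAAGTGAAGTAGGGCCGCTACGCCGAAAGAATCTCGTAATAGTCCGGGAACGATTTTCCC. The template strand is its reverse complement (complement GCGGCTATTCGTTCACTTCATCCCGGCGATGCGGCTTTCTTAGAGCATTATCAGGCCCTTGCTAAAAGGG, then reverse).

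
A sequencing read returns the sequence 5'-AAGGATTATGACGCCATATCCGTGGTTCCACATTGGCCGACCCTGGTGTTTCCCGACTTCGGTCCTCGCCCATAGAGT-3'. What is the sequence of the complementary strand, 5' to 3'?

The complement of AAGGATTATGACGCCATATCCGTGGTTCCACATTGGCCGACCCTGGTGTTTCCCGACTTCGGTCCTCGCCCATAGAGT is TTCCTAATACTGCGGTATAGGCACCAAGGTGTAACCGGCTGGGACCACAAAGGGCTGAAGCCAGGAGCGGGTATCTCA (A↔T, G↔C). DNA strands are antiparallel, so the complementary strand runs 3'→5'; reversing gives the 5'→3' form.

5'-ACTCTATGGGCGAGGACCGAAGTCGGGAAACACCAGGGTCGGCCAATGTGGAACCACGGATATGGCGTCATAATCCTT-3'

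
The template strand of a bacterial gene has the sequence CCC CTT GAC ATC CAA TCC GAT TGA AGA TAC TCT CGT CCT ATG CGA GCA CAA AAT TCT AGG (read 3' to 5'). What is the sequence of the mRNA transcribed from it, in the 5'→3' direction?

5'-GGGGAACUGUAGGUUAGGCUAACUUCUAUGAGAGCAGGAUACGCUCGUGUUUUAAGAUCC-3'

Reading the template 3'→5' as shown, RNA polymerase pairs each base (A→U, T→A, G↔C) to build mRNA 5'→3' directly.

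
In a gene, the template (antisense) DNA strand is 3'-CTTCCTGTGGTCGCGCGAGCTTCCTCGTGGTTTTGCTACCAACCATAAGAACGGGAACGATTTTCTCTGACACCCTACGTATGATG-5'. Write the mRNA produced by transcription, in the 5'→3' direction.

5'-GAAGGACACCAGCGCGCUCGAAGGAGCACCAAAACGAUGGUUGGUAUUCUUGCCCUUGCUAAAAGAGACUGUGGGAUGCAUACUAC-3'

Reading the template 3'→5' as shown, RNA polymerase pairs each base (A→U, T→A, G↔C) to build mRNA 5'→3' directly.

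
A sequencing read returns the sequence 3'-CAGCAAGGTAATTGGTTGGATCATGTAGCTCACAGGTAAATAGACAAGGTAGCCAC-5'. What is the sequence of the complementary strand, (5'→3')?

5′-GTCGTTCCATTAACCAACCTAGTACATCGAGTGTCCATTTATCTGTTCCATCGGTG-3′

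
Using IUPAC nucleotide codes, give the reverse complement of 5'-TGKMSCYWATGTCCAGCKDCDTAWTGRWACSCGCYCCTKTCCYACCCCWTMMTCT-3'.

5'-AGAKKAWGGGGTRGGAMAGGRGCGSGTWYCAWTAHGHMGCTGGACATWRGSKMCA-3'

Standard pairs A↔T, G↔C; ambiguity codes pair R↔Y, M↔K, W↔W, S↔S, D↔H. Complement (ACMKSGRWTACAGGTCGMHGHATWACYWTGSGCGRGGAMAGGRTGGGGWAKKAGA), then reverse for 5'→3'.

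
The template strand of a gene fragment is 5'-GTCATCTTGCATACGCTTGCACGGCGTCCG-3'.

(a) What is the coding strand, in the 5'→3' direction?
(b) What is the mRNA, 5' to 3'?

(a) 5'-CGGACGCCGTGCAAGCGTATGCAAGATGAC-3'
(b) 5′-CGGACGCCGUGCAAGCGUAUGCAAGAUGAC-3′

(a) The coding strand is the reverse complement of the template: complement CAGTAGAACGTATGCGAACGTGCCGCAGGC, then reverse.
(b) mRNA has the coding-strand sequence with T→U.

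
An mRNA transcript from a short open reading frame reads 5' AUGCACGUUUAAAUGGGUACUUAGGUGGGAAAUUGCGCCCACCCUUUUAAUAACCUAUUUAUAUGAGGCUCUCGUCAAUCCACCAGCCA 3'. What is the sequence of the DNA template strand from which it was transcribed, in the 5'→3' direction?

Replace U with T to get the coding DNA strand: ATGCACGTTTAAATGGGTACTTAGGTGGGAAATTGCGCCCACCCTTTTAATAACCTATTTATATGAGGCTCTCGTCAATCCACCAGCCA. The template strand is its reverse complement (complement TACGTGCAAATTTACCCATGAATCCACCCTTTAACGCGGGTGGGAAAATTATTGGATAAATATACTCCGAGAGCAGTTAGGTGGTCGGT, then reverse).

5'-TGGCTGGTGGATTGACGAGAGCCTCATATAAATAGGTTATTAAAAGGGTGGGCGCAATTTCCCACCTAAGTACCCATTTAAACGTGCAT-3'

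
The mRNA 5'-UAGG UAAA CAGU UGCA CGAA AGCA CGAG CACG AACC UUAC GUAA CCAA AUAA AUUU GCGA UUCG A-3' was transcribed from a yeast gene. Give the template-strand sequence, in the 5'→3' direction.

5'-TCGAATCGCAAATTTATTTGGTTACGTAAGGTTCGTGCTCGTGCTTTCGTGCAACTGTTTACCTA-3'

Replace U with T to get the coding DNA strand: TAGGTAAACAGTTGCACGAAAGCACGAGCACGAACCTTACGTAACCAAATAAATTTGCGATTCGA. The template strand is its reverse complement (complement ATCCATTTGTCAACGTGCTTTCGTGCTCGTGCTTGGAATGCATTGGTTTATTTAAACGCTAAGCT, then reverse).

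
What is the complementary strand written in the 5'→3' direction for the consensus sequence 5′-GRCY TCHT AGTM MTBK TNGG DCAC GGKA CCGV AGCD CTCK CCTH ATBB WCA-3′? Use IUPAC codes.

5'-TGWVVATDAGGMGAGHGCTBCGGTMCCGTGHCCNAMVAKKACTADGARGYC-3'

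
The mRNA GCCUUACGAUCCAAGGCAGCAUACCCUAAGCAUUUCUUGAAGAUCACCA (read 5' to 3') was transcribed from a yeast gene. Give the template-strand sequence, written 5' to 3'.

5'-TGGTGATCTTCAAGAAATGCTTAGGGTATGCTGCCTTGGATCGTAAGGC-3'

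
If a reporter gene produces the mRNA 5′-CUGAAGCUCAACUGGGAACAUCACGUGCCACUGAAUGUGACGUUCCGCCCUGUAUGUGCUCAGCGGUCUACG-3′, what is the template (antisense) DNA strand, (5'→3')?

Replace U with T to get the coding DNA strand: CTGAAGCTCAACTGGGAACATCACGTGCCACTGAATGTGACGTTCCGCCCTGTATGTGCTCAGCGGTCTACG. The template strand is its reverse complement (complement GACTTCGAGTTGACCCTTGTAGTGCACGGTGACTTACACTGCAAGGCGGGACATACACGAGTCGCCAGATGC, then reverse).

5′-CGTAGACCGCTGAGCACATACAGGGCGGAACGTCACATTCAGTGGCACGTGATGTTCCCAGTTGAGCTTCAG-3′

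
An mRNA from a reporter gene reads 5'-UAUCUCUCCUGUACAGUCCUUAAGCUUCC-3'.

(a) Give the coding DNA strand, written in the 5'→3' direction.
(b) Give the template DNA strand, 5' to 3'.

(a) 5'-TATCTCTCCTGTACAGTCCTTAAGCTTCC-3'
(b) 5'-GGAAGCTTAAGGACTGTACAGGAGAGATA-3'

(a) The coding strand matches the mRNA with U→T.
(b) The template strand is the reverse complement of the coding strand.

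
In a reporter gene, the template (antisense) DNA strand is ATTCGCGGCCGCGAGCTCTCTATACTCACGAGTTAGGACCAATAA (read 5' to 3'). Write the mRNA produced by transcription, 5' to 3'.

5′-UUAUUGGUCCUAACUCGUGAGUAUAGAGAGCUCGCGGCCGCGAAU-3′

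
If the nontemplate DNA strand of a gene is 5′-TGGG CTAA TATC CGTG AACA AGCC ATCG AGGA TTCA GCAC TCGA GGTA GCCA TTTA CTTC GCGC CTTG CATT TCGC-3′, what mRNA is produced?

The mRNA is synthesized from the template strand, so it matches the coding strand with T replaced by U.

5'-UGGGCUAAUAUCCGUGAACAAGCCAUCGAGGAUUCAGCACUCGAGGUAGCCAUUUACUUCGCGCCUUGCAUUUCGC-3'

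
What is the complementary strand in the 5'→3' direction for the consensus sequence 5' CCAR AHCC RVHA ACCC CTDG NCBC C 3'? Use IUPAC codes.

5'-GGVGNCHAGGGGTTDBYGGDTYTGG-3'

Standard pairs A↔T, G↔C; ambiguity codes pair R↔Y, B↔V, D↔H, N↔N. Complement (GGTYTDGGYBDTTGGGGAHCNGVGG), then reverse for 5'→3'.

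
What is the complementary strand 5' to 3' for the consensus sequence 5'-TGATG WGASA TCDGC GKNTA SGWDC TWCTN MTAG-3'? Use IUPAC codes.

5′-CTAKNAGWAGHWCSTANMCGCHGATSTCWCATCA-3′

Standard pairs A↔T, G↔C; ambiguity codes pair M↔K, W↔W, S↔S, D↔H, N↔N. Complement (ACTACWCTSTAGHCGCMNATSCWHGAWGANKATC), then reverse for 5'→3'.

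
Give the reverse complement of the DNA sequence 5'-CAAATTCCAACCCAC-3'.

Complement each base (A↔T, G↔C): GTTTAAGGTTGGGTG. Then reverse.

5'-GTGGGTTGGAATTTG-3'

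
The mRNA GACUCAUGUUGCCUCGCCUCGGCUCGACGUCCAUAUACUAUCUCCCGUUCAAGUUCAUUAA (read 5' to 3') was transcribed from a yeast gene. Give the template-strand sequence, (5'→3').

5'-TTAATGAACTTGAACGGGAGATAGTATATGGACGTCGAGCCGAGGCGAGGCAACATGAGTC-3'

Replace U with T to get the coding DNA strand: GACTCATGTTGCCTCGCCTCGGCTCGACGTCCATATACTATCTCCCGTTCAAGTTCATTAA. The template strand is its reverse complement (complement CTGAGTACAACGGAGCGGAGCCGAGCTGCAGGTATATGATAGAGGGCAAGTTCAAGTAATT, then reverse).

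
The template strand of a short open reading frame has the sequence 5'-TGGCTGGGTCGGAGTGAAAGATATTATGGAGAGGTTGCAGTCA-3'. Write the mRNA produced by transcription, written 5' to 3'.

RNA polymerase reads the template 3'→5' and synthesizes mRNA 5'→3' by base-pairing (A→U, T→A, G↔C). The complement of the template is ACCGACCCAGCCTCACTTTCTATAATACCTCTCCAACGTCAGT; antiparallel, so 5'→3' the coding strand is TGACTGCAACCTCTCCATAATATCTTTCACTCCGACCCAGCCA. Replace T with U for the mRNA.

5'-UGACUGCAACCUCUCCAUAAUAUCUUUCACUCCGACCCAGCCA-3'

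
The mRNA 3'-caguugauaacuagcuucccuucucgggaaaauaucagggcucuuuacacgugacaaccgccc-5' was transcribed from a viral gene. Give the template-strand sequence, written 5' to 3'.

Written 5'→3' the mRNA is CCCGCCAACAGUGCACAUUUCUCGGGACUAUAAAAGGGCUCUUCCCUUCGAUCAAUAGUUGAC, so the coding DNA strand is CCCGCCAACAGTGCACATTTCTCGGGACTATAAAAGGGCTCTTCCCTTCGATCAATAGTTGAC. The template is its reverse complement.

5'-GTCAACTATTGATCGAAGGGAAGAGCCCTTTTATAGTCCCGAGAAATGTGCACTGTTGGCGGG-3'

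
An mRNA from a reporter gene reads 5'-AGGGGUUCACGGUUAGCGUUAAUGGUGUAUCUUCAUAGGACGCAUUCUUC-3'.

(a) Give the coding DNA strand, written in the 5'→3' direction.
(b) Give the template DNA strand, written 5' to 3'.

(a) 5'-AGGGGTTCACGGTTAGCGTTAATGGTGTATCTTCATAGGACGCATTCTTC-3'
(b) 5′-GAAGAATGCGTCCTATGAAGATACACCATTAACGCTAACCGTGAACCCCT-3′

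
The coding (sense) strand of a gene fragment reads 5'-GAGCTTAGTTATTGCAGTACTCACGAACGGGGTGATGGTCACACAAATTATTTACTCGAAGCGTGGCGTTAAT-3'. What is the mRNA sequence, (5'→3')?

mRNA has the coding-strand sequence with U in place of T.

5′-GAGCUUAGUUAUUGCAGUACUCACGAACGGGGUGAUGGUCACACAAAUUAUUUACUCGAAGCGUGGCGUUAAU-3′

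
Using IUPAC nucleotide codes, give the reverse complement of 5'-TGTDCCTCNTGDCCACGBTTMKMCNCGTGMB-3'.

Standard pairs A↔T, G↔C; ambiguity codes pair M↔K, B↔V, D↔H, N↔N. Complement (ACAHGGAGNACHGGTGCVAAKMKGNGCACKV), then reverse for 5'→3'.

5′-VKCACGNGKMKAAVCGTGGHCANGAGGHACA-3′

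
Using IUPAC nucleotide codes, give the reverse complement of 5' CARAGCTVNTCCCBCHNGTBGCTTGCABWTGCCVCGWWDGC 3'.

Standard pairs A↔T, G↔C; ambiguity codes pair R↔Y, W↔W, B↔V, D↔H, N↔N. Complement (GTYTCGABNAGGGVGDNCAVCGAACGTVWACGGBGCWWHCG), then reverse for 5'→3'.

5'-GCHWWCGBGGCAWVTGCAAGCVACNDGVGGGANBAGCTYTG-3'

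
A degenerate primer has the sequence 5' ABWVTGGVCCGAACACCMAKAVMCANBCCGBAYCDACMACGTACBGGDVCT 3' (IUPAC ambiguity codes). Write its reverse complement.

5'-AGBHCCVGTACGTKGTHGRTVCGGVNTGKBTMTKGGTGTTCGGBCCABWVT-3'

Standard pairs A↔T, G↔C; ambiguity codes pair Y↔R, M↔K, W↔W, B↔V, D↔H, N↔N. Complement (TVWBACCBGGCTTGTGGKTMTBKGTNVGGCVTRGHTGKTGCATGVCCHBGA), then reverse for 5'→3'.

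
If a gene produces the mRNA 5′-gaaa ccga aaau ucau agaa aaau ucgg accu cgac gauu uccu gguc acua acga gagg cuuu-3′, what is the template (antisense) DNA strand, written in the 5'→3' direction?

5′-AAAGCCTCTCGTTAGTGACCAGGAAATCGTCGAGGTCCGAATTTTTCTATGAATTTTCGGTTTC-3′

Replace U with T to get the coding DNA strand: GAAACCGAAAATTCATAGAAAAATTCGGACCTCGACGATTTCCTGGTCACTAACGAGAGGCTTT. The template strand is its reverse complement (complement CTTTGGCTTTTAAGTATCTTTTTAAGCCTGGAGCTGCTAAAGGACCAGTGATTGCTCTCCGAAA, then reverse).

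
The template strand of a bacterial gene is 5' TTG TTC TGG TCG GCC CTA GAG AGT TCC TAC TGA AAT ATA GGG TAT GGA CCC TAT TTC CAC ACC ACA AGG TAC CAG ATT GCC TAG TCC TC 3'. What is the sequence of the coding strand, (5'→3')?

5'-GAGGACTAGGCAATCTGGTACCTTGTGGTGTGGAAATAGGGTCCATACCCTATATTTCAGTAGGAACTCTCTAGGGCCGACCAGAACAA-3'

The coding strand is complementary and antiparallel to the template: take the complement (A↔T, G↔C) and reverse.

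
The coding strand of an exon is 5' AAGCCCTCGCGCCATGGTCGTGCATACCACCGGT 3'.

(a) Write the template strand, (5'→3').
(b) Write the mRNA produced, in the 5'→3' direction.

(a) 5′-ACCGGTGGTATGCACGACCATGGCGCGAGGGCTT-3′
(b) 5'-AAGCCCUCGCGCCAUGGUCGUGCAUACCACCGGU-3'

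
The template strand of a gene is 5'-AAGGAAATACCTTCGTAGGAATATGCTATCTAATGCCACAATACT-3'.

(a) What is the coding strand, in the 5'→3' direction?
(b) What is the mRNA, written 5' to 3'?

(a) 5'-AGTATTGTGGCATTAGATAGCATATTCCTACGAAGGTATTTCCTT-3'
(b) 5'-AGUAUUGUGGCAUUAGAUAGCAUAUUCCUACGAAGGUAUUUCCUU-3'

(a) The coding strand is the reverse complement of the template: complement TTCCTTTATGGAAGCATCCTTATACGATAGATTACGGTGTTATGA, then reverse.
(b) mRNA has the coding-strand sequence with T→U.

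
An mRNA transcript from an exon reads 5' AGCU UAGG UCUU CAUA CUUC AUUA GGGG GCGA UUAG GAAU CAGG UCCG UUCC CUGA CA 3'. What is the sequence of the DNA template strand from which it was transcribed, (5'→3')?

5'-TGTCAGGGAACGGACCTGATTCCTAATCGCCCCCTAATGAAGTATGAAGACCTAAGCT-3'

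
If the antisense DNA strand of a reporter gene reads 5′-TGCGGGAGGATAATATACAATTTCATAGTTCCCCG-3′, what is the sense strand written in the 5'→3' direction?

5'-CGGGGAACTATGAAATTGTATATTATCCTCCCGCA-3'

The coding strand is complementary and antiparallel to the template: take the complement (A↔T, G↔C) and reverse.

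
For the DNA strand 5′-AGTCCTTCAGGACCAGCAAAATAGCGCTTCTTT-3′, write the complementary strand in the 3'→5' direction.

3'-TCAGGAAGTCCTGGTCGTTTTATCGCGAAGAAA-5'

Base-pairing A↔T, G↔C gives the complement. The complementary strand is antiparallel, so paired with a 5'→3' strand it runs 3'→5'.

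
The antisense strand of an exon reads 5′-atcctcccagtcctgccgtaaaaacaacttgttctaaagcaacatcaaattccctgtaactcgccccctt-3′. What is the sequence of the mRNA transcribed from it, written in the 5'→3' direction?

5'-AAGGGGGCGAGUUACAGGGAAUUUGAUGUUGCUUUAGAACAAGUUGUUUUUACGGCAGGACUGGGAGGAU-3'

The mRNA has the sequence of the coding strand (reverse complement of the template) with T→U. Reverse complement of ATCCTCCCAGTCCTGCCGTAAAAACAACTTGTTCTAAAGCAACATCAAATTCCCTGTAACTCGCCCCCTT is AAGGGGGCGAGTTACAGGGAATTTGATGTTGCTTTAGAACAAGTTGTTTTTACGGCAGGACTGGGAGGAT; then T→U.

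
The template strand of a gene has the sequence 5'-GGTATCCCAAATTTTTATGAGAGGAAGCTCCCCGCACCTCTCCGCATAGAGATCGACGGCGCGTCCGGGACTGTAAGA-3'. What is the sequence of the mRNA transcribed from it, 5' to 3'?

5'-UCUUACAGUCCCGGACGCGCCGUCGAUCUCUAUGCGGAGAGGUGCGGGGAGCUUCCUCUCAUAAAAAUUUGGGAUACC-3'

RNA polymerase reads the template 3'→5' and synthesizes mRNA 5'→3' by base-pairing (A→U, T→A, G↔C). The complement of the template is CCATAGGGTTTAAAAATACTCTCCTTCGAGGGGCGTGGAGAGGCGTATCTCTAGCTGCCGCGCAGGCCCTGACATTCT; antiparallel, so 5'→3' the coding strand is TCTTACAGTCCCGGACGCGCCGTCGATCTCTATGCGGAGAGGTGCGGGGAGCTTCCTCTCATAAAAATTTGGGATACC. Replace T with U for the mRNA.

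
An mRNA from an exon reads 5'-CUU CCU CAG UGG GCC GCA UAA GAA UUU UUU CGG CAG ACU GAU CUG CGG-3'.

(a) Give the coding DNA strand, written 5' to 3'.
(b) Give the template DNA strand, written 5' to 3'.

(a) 5'-CTTCCTCAGTGGGCCGCATAAGAATTTTTTCGGCAGACTGATCTGCGG-3'
(b) 5′-CCGCAGATCAGTCTGCCGAAAAAATTCTTATGCGGCCCACTGAGGAAG-3′

(a) The coding strand matches the mRNA with U→T.
(b) The template strand is the reverse complement of the coding strand.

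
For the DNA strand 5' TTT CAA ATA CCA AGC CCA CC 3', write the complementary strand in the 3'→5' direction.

Base-pairing A↔T, G↔C gives the complement. The complementary strand is antiparallel, so paired with a 5'→3' strand it runs 3'→5'.

3'-AAAGTTTATGGTTCGGGTGG-5'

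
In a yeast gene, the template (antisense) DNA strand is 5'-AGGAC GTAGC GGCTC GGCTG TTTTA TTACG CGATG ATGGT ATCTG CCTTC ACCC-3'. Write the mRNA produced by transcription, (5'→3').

5′-GGGUGAAGGCAGAUACCAUCAUCGCGUAAUAAAACAGCCGAGCCGCUACGUCCU-3′

RNA polymerase reads the template 3'→5' and synthesizes mRNA 5'→3' by base-pairing (A→U, T→A, G↔C). The complement of the template is TCCTGCATCGCCGAGCCGACAAAATAATGCGCTACTACCATAGACGGAAGTGGG; antiparallel, so 5'→3' the coding strand is GGGTGAAGGCAGATACCATCATCGCGTAATAAAACAGCCGAGCCGCTACGTCCT. Replace T with U for the mRNA.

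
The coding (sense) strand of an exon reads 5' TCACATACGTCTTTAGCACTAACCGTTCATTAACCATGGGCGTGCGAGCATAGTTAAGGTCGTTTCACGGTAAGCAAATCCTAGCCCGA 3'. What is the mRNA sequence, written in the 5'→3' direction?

5'-UCACAUACGUCUUUAGCACUAACCGUUCAUUAACCAUGGGCGUGCGAGCAUAGUUAAGGUCGUUUCACGGUAAGCAAAUCCUAGCCCGA-3'

mRNA has the coding-strand sequence with U in place of T.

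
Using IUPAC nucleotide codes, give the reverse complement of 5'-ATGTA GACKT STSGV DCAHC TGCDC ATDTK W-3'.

5′-WMAHATGHGCAGDTGHBCSASAMGTCTACAT-3′

Standard pairs A↔T, G↔C; ambiguity codes pair K↔M, W↔W, S↔S, D↔H, V↔B. Complement (TACATCTGMASASCBHGTDGACGHGTAHAMW), then reverse for 5'→3'.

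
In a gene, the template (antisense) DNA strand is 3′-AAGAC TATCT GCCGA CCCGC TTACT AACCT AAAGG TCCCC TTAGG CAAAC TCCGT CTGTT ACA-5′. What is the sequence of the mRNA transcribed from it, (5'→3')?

5'-UUCUGAUAGACGGCUGGGCGAAUGAUUGGAUUUCCAGGGGAAUCCGUUUGAGGCAGACAAUGU-3'

Reading the template 3'→5' as shown, RNA polymerase pairs each base (A→U, T→A, G↔C) to build mRNA 5'→3' directly.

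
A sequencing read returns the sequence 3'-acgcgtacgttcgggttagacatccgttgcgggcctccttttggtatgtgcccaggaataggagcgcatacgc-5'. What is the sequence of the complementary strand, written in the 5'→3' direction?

5'-TGCGCATGCAAGCCCAATCTGTAGGCAACGCCCGGAGGAAAACCATACACGGGTCCTTATCCTCGCGTATGCG-3'

The strand is given 3'→5', so its complement runs 5'→3' in the same left-to-right order: pair each base A↔T, G↔C.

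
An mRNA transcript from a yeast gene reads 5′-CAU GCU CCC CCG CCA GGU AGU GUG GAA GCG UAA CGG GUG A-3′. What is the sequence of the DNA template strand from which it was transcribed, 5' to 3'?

Replace U with T to get the coding DNA strand: CATGCTCCCCCGCCAGGTAGTGTGGAAGCGTAACGGGTGA. The template strand is its reverse complement (complement GTACGAGGGGGCGGTCCATCACACCTTCGCATTGCCCACT, then reverse).

5'-TCACCCGTTACGCTTCCACACTACCTGGCGGGGGAGCATG-3'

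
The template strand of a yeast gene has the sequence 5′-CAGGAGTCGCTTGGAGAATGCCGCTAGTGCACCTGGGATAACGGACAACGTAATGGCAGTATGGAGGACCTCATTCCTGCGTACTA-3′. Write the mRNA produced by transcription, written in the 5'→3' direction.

5'-UAGUACGCAGGAAUGAGGUCCUCCAUACUGCCAUUACGUUGUCCGUUAUCCCAGGUGCACUAGCGGCAUUCUCCAAGCGACUCCUG-3'

RNA polymerase reads the template 3'→5' and synthesizes mRNA 5'→3' by base-pairing (A→U, T→A, G↔C). The complement of the template is GTCCTCAGCGAACCTCTTACGGCGATCACGTGGACCCTATTGCCTGTTGCATTACCGTCATACCTCCTGGAGTAAGGACGCATGAT; antiparallel, so 5'→3' the coding strand is TAGTACGCAGGAATGAGGTCCTCCATACTGCCATTACGTTGTCCGTTATCCCAGGTGCACTAGCGGCATTCTCCAAGCGACTCCTG. Replace T with U for the mRNA.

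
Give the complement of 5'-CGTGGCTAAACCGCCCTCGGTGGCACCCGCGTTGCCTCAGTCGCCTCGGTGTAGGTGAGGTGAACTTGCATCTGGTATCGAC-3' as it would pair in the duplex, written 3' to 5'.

Base-pairing A↔T, G↔C gives the complement. The complementary strand is antiparallel, so paired with a 5'→3' strand it runs 3'→5'.

3'-GCACCGATTTGGCGGGAGCCACCGTGGGCGCAACGGAGTCAGCGGAGCCACATCCACTCCACTTGAACGTAGACCATAGCTG-5'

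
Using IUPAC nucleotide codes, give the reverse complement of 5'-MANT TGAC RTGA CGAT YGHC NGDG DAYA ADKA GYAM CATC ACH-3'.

5'-DGTGATGKTRCTMHTTRTHCHCNGDCRATCGTCAYGTCAANTK-3'

Standard pairs A↔T, G↔C; ambiguity codes pair R↔Y, M↔K, D↔H, N↔N. Complement (KTNAACTGYACTGCTARCDGNCHCHTRTTHMTCRTKGTAGTGD), then reverse for 5'→3'.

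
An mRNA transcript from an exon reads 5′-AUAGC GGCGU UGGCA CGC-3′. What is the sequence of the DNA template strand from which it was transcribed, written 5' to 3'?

5'-GCGTGCCAACGCCGCTAT-3'

Replace U with T to get the coding DNA strand: ATAGCGGCGTTGGCACGC. The template strand is its reverse complement (complement TATCGCCGCAACCGTGCG, then reverse).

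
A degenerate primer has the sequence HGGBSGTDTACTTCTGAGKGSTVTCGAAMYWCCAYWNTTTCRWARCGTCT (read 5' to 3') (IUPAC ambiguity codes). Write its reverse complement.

Standard pairs A↔T, G↔C; ambiguity codes pair R↔Y, M↔K, W↔W, S↔S, B↔V, D↔H, N↔N. Complement (DCCVSCAHATGAAGACTCMCSABAGCTTKRWGGTRWNAAAGYWTYGCAGA), then reverse for 5'→3'.

5'-AGACGYTWYGAAANWRTGGWRKTTCGABASCMCTCAGAAGTAHACSVCCD-3'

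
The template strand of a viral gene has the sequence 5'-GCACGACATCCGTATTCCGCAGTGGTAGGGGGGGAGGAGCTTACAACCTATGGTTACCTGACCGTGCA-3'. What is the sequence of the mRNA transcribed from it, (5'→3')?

5'-UGCACGGUCAGGUAACCAUAGGUUGUAAGCUCCUCCCCCCCUACCACUGCGGAAUACGGAUGUCGUGC-3'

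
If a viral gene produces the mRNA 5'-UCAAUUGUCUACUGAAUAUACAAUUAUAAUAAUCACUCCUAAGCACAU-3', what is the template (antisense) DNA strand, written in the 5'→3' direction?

Replace U with T to get the coding DNA strand: TCAATTGTCTACTGAATATACAATTATAATAATCACTCCTAAGCACAT. The template strand is its reverse complement (complement AGTTAACAGATGACTTATATGTTAATATTATTAGTGAGGATTCGTGTA, then reverse).

5'-ATGTGCTTAGGAGTGATTATTATAATTGTATATTCAGTAGACAATTGA-3'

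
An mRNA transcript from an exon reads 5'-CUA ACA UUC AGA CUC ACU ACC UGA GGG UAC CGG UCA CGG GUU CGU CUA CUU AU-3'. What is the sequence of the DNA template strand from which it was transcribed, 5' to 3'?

5'-ATAAGTAGACGAACCCGTGACCGGTACCCTCAGGTAGTGAGTCTGAATGTTAG-3'

Replace U with T to get the coding DNA strand: CTAACATTCAGACTCACTACCTGAGGGTACCGGTCACGGGTTCGTCTACTTAT. The template strand is its reverse complement (complement GATTGTAAGTCTGAGTGATGGACTCCCATGGCCAGTGCCCAAGCAGATGAATA, then reverse).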